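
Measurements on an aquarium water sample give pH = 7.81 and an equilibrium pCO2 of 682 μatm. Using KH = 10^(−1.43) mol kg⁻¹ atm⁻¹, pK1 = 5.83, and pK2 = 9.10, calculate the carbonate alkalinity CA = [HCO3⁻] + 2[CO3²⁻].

[CO2*] = KH · pCO2 = 10^(−1.43) × 682×10^-6 = 2.534×10^-5 mol/kg
α₀ = 1/(1 + K1/[H⁺] + K1K2/[H⁺]²) = 1/(1 + 10^+1.98 + 10^+0.69) = 0.009862
DIC = [CO2*]/α₀ = 2.534×10^-5 / 0.009862 = 2.569 mmol/kg
CA = (α₁ + 2α₂)·DIC = (0.9418 + 2×0.04830) × 2.569 = 2.67 mmol/kg

CA = 2.67 mmol/kg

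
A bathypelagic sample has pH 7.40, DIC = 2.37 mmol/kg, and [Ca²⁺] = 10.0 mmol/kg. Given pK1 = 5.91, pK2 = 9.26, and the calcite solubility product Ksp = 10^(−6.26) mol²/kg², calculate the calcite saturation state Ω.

Ω = 0.569

α₂ = 1 / (1 + [H⁺]/K2 + [H⁺]²/(K1K2)) = 1 / (1 + 10^+1.86 + 10^+0.37)
   = 1 / (1 + 72.444 + 2.3442) = 1/75.788 = 0.01319
[CO3²⁻] = α₂ × DIC = 0.01319 × 2.37 = 0.03127 mmol/kg
Ksp = 10^(−6.26) = 5.495×10^-7
Ω = [Ca²⁺][CO3²⁻]/Ksp = (10.0×10^-3)(3.127×10^-5) / 5.495×10^-7 = 0.569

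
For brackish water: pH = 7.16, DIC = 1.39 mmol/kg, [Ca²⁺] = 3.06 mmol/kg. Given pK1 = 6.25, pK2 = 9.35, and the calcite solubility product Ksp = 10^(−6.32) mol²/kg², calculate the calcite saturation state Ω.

Ω = 0.0508

α₂ = 1 / (1 + [H⁺]/K2 + [H⁺]²/(K1K2)) = 1 / (1 + 10^+2.19 + 10^+1.28)
   = 1 / (1 + 154.88 + 19.055) = 1/174.94 = 0.005716
[CO3²⁻] = α₂ × DIC = 0.005716 × 1.39 = 0.007946 mmol/kg = 7.946 μmol/kg
Ksp = 10^(−6.32) = 4.786×10^-7
Ω = [Ca²⁺][CO3²⁻]/Ksp = (3.06×10^-3)(7.946×10^-6) / 4.786×10^-7 = 0.0508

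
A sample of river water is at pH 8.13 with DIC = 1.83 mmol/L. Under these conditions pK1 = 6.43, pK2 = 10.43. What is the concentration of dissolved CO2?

α₀ = 1 / (1 + K1/[H⁺] + K1K2/[H⁺]²) = 1 / (1 + 10^+1.70 + 10^-0.60)
   = 1 / (1 + 50.119 + 0.25119) = 1/51.370 = 0.01947
[CO2*] = α₀ × DIC = 0.01947 × 1.83 = 0.0356 mmol/L

[CO2*] = 0.0356 mmol/L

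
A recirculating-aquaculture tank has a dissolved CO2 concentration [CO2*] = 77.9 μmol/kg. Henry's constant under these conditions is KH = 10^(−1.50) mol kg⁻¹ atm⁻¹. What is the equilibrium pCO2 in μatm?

KH = 10^(−1.50) = 3.162×10^-2 mol kg⁻¹ atm⁻¹
pCO2 = [CO2*]/KH = 77.9×10^-6 / 3.162×10^-2 = 2.46×10^-3 atm = 2460 μatm

pCO2 = 2460 μatm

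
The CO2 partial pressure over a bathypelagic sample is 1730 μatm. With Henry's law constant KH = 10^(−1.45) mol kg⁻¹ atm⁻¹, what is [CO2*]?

[CO2*] = 61.4 μmol/kg

KH = 10^(−1.45) = 3.548×10^-2 mol kg⁻¹ atm⁻¹
[CO2*] = KH · pCO2 = 3.548×10^-2 × 1730×10^-6 atm = 6.14×10^-5 mol/kg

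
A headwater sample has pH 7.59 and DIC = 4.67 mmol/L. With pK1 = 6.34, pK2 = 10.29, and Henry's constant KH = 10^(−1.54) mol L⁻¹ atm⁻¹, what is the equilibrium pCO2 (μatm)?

α₀ = 1 / (1 + K1/[H⁺] + K1K2/[H⁺]²) = 1 / (1 + 10^+1.25 + 10^-1.45)
   = 1 / (1 + 17.783 + 0.035481) = 1/18.818 = 0.05314
[CO2*] = α₀ × DIC = 0.05314 × 4.67 = 0.2482 mmol/L
pCO2 = [CO2*]/KH = 2.482×10^-4 / 2.884×10^-2 = 8600 μatm

pCO2 = 8600 μatm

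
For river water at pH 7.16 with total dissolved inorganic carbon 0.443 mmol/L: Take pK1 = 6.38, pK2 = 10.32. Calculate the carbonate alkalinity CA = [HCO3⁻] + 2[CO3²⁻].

CA = 0.380 mmol/L

CA = [HCO3⁻] + 2[CO3²⁻] = (α₁ + 2α₂)·DIC
At pH 7.16: [H⁺]/K1 = 10^-0.78 = 0.16596, K2/[H⁺] = 10^-3.16 = 0.00069183
α₁ = 1/(1 + 0.16596 + 0.00069183) = 1/1.1667 = 0.8572; α₂ = α₁·K2/[H⁺] = 0.0005930
α₁ + 2α₂ = 0.8583
CA = 0.8583 × 0.443 = 0.380 mmol/L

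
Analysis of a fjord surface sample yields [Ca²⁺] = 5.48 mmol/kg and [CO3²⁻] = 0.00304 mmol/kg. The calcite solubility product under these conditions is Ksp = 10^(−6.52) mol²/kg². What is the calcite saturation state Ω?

Ω = 0.0552

Ksp = 10^(−6.52) = 3.020×10^-7
Ω = [Ca²⁺][CO3²⁻]/Ksp = (5.48×10^-3)(0.00304×10^-3) / 3.020×10^-7 = 0.0552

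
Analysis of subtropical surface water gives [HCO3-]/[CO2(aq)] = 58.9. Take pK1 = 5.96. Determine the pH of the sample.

pH = 7.73

From K1 = [H⁺][HCO3-]/[CO2(aq)]:  pH = pK1 + log₁₀([HCO3-]/[CO2(aq)])
log₁₀(58.9) = +1.770
pH = 5.96 + (+1.770) = 7.73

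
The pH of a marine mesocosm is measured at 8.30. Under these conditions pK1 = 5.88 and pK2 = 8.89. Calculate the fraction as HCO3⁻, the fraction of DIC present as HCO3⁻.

α₁ = 1 / (1 + [H⁺]/K1 + K2/[H⁺]) = 1 / (1 + 10^-2.42 + 10^-0.59)
   = 1 / (1 + 0.0038019 + 0.25704) = 1/1.2608 = 0.7931

α₁ = 0.793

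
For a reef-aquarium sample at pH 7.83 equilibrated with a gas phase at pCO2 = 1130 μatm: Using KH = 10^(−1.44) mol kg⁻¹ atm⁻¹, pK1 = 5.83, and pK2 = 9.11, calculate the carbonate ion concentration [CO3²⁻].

[CO2*] = KH · pCO2 = 10^(−1.44) × 1130×10^-6 = 4.103×10^-5 mol/kg
α₀ = 1/(1 + K1/[H⁺] + K1K2/[H⁺]²) = 1/(1 + 10^+2.00 + 10^+0.72) = 0.009412
DIC = [CO2*]/α₀ = 4.103×10^-5 / 0.009412 = 4.359 mmol/kg
[CO3²⁻] = α₂·DIC; α₂ = 0.04939, so [CO3²⁻] = 0.04939 × 4.359 = 0.215 mmol/kg

[CO3²⁻] = 0.215 mmol/kg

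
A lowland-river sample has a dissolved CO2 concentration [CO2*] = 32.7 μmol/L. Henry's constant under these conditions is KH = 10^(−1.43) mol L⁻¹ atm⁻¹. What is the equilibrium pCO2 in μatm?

pCO2 = 880 μatm

KH = 10^(−1.43) = 3.715×10^-2 mol L⁻¹ atm⁻¹
pCO2 = [CO2*]/KH = 32.7×10^-6 / 3.715×10^-2 = 8.80×10^-4 atm = 880 μatm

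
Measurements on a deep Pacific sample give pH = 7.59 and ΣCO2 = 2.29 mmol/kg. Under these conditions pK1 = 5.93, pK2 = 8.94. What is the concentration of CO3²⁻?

α₂ = 1 / (1 + [H⁺]/K2 + [H⁺]²/(K1K2)) = 1 / (1 + 10^+1.35 + 10^-0.31)
   = 1 / (1 + 22.387 + 0.48978) = 1/23.877 = 0.04188
[CO3²⁻] = α₂ × DIC = 0.04188 × 2.29 = 0.0959 mmol/kg

[CO3²⁻] = 0.0959 mmol/kg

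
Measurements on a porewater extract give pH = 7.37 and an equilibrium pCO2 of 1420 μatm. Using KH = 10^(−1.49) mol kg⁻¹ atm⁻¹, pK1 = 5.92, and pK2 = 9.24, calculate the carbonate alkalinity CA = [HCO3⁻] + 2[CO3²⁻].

[CO2*] = KH · pCO2 = 10^(−1.49) × 1420×10^-6 = 4.595×10^-5 mol/kg
α₀ = 1/(1 + K1/[H⁺] + K1K2/[H⁺]²) = 1/(1 + 10^+1.45 + 10^-0.42) = 0.03382
DIC = [CO2*]/α₀ = 4.595×10^-5 / 0.03382 = 1.358 mmol/kg
CA = (α₁ + 2α₂)·DIC = (0.9533 + 2×0.01286) × 1.358 = 1.33 mmol/kg

CA = 1.33 mmol/kg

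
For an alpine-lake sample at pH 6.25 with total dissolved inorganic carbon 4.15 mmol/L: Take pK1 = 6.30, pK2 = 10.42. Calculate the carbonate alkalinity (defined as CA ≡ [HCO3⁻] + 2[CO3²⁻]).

CA = 1.96 mmol/L

CA = [HCO3⁻] + 2[CO3²⁻] = (α₁ + 2α₂)·DIC
At pH 6.25: [H⁺]/K1 = 10^0.05 = 1.1220, K2/[H⁺] = 10^-4.17 = 6.7608×10^-5
α₁ = 1/(1 + 1.1220 + 6.7608×10^-5) = 1/2.1221 = 0.4712; α₂ = α₁·K2/[H⁺] = 3.186×10^-5
α₁ + 2α₂ = 0.4713
CA = 0.4713 × 4.15 = 1.96 mmol/L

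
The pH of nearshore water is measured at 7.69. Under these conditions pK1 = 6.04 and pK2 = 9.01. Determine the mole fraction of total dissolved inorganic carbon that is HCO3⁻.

α₁ = 1 / (1 + [H⁺]/K1 + K2/[H⁺]) = 1 / (1 + 10^-1.65 + 10^-1.32)
   = 1 / (1 + 0.022387 + 0.047863) = 1/1.0703 = 0.9344

α₁ = 0.934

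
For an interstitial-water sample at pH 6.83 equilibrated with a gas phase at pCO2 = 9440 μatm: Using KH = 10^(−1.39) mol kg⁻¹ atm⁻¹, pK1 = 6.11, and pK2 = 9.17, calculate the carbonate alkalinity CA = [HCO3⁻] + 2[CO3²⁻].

CA = 2.04 mmol/kg

[CO2*] = KH · pCO2 = 10^(−1.39) × 9440×10^-6 = 3.846×10^-4 mol/kg
α₀ = 1/(1 + K1/[H⁺] + K1K2/[H⁺]²) = 1/(1 + 10^+0.72 + 10^-1.62) = 0.1594
DIC = [CO2*]/α₀ = 3.846×10^-4 / 0.1594 = 2.412 mmol/kg
CA = (α₁ + 2α₂)·DIC = (0.8367 + 2×0.003825) × 2.412 = 2.04 mmol/kg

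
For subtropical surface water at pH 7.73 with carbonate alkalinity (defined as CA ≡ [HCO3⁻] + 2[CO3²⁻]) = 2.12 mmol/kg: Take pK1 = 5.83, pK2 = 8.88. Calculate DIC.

CA = [HCO3⁻] + 2[CO3²⁻] = (α₁ + 2α₂)·DIC
At pH 7.73: [H⁺]/K1 = 10^-1.90 = 0.012589, K2/[H⁺] = 10^-1.15 = 0.070795
α₁ = 1/(1 + 0.012589 + 0.070795) = 1/1.0834 = 0.9230; α₂ = α₁·K2/[H⁺] = 0.06535
α₁ + 2α₂ = 1.0537
DIC = CA / (α₁ + 2α₂) = 2.12 / 1.0537 = 2.01 mmol/kg

DIC = 2.01 mmol/kg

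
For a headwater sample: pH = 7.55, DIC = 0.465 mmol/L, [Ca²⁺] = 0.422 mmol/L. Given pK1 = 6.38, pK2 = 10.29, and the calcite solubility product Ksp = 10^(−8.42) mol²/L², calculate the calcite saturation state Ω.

Ω = 0.0878

α₂ = 1 / (1 + [H⁺]/K2 + [H⁺]²/(K1K2)) = 1 / (1 + 10^+2.74 + 10^+1.57)
   = 1 / (1 + 549.54 + 37.154) = 1/587.69 = 0.001702
[CO3²⁻] = α₂ × DIC = 0.001702 × 0.465 = 0.0007912 mmol/L = 0.7912 μmol/L
Ksp = 10^(−8.42) = 3.802×10^-9
Ω = [Ca²⁺][CO3²⁻]/Ksp = (0.422×10^-3)(7.912×10^-7) / 3.802×10^-9 = 0.0878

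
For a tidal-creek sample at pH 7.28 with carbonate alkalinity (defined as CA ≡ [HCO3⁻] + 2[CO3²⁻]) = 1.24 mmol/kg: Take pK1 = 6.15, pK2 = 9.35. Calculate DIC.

DIC = 1.32 mmol/kg

CA = [HCO3⁻] + 2[CO3²⁻] = (α₁ + 2α₂)·DIC
At pH 7.28: [H⁺]/K1 = 10^-1.13 = 0.074131, K2/[H⁺] = 10^-2.07 = 0.0085114
α₁ = 1/(1 + 0.074131 + 0.0085114) = 1/1.0826 = 0.9237; α₂ = α₁·K2/[H⁺] = 0.007862
α₁ + 2α₂ = 0.9394
DIC = CA / (α₁ + 2α₂) = 1.24 / 0.9394 = 1.32 mmol/kg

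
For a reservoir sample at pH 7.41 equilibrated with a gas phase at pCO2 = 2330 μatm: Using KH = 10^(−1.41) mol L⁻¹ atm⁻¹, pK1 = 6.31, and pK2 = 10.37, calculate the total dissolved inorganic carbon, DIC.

[CO2*] = KH · pCO2 = 10^(−1.41) × 2330×10^-6 = 9.065×10^-5 mol/L
α₀ = 1/(1 + K1/[H⁺] + K1K2/[H⁺]²) = 1/(1 + 10^+1.10 + 10^-1.86) = 0.07351
DIC = [CO2*]/α₀ = 9.065×10^-5 / 0.07351 = 1.23 mmol/L

DIC = 1.23 mmol/L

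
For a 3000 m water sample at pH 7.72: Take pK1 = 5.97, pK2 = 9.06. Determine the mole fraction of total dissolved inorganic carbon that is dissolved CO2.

α₀ = 1 / (1 + K1/[H⁺] + K1K2/[H⁺]²) = 1 / (1 + 10^+1.75 + 10^+0.41)
   = 1 / (1 + 56.234 + 2.5704) = 1/59.805 = 0.01672

α₀ = 0.0167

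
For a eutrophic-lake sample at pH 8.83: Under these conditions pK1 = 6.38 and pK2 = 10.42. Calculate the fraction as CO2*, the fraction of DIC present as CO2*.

α₀ = 0.00345

α₀ = 1 / (1 + K1/[H⁺] + K1K2/[H⁺]²) = 1 / (1 + 10^+2.45 + 10^+0.86)
   = 1 / (1 + 281.84 + 7.2444) = 1/290.08 = 0.003447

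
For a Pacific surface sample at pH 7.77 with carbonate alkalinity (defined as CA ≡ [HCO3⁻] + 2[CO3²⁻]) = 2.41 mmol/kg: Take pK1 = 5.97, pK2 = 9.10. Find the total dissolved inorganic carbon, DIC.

DIC = 2.34 mmol/kg

CA = [HCO3⁻] + 2[CO3²⁻] = (α₁ + 2α₂)·DIC
At pH 7.77: [H⁺]/K1 = 10^-1.80 = 0.015849, K2/[H⁺] = 10^-1.33 = 0.046774
α₁ = 1/(1 + 0.015849 + 0.046774) = 1/1.0626 = 0.9411; α₂ = α₁·K2/[H⁺] = 0.04402
α₁ + 2α₂ = 1.0291
DIC = CA / (α₁ + 2α₂) = 2.41 / 1.0291 = 2.34 mmol/kg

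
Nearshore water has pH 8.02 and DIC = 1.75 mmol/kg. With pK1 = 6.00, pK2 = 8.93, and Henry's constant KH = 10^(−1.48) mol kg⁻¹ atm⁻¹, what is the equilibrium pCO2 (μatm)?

pCO2 = 446 μatm

α₀ = 1 / (1 + K1/[H⁺] + K1K2/[H⁺]²) = 1 / (1 + 10^+2.02 + 10^+1.11)
   = 1 / (1 + 104.71 + 12.882) = 1/118.60 = 0.008432
[CO2*] = α₀ × DIC = 0.008432 × 1.75 = 0.01476 mmol/kg = 14.76 μmol/kg
pCO2 = [CO2*]/KH = 1.476×10^-5 / 3.311×10^-2 = 446 μatm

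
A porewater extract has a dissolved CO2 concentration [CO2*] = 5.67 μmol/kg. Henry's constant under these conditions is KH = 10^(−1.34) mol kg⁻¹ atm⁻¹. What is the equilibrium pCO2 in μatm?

pCO2 = 124 μatm

KH = 10^(−1.34) = 4.571×10^-2 mol kg⁻¹ atm⁻¹
pCO2 = [CO2*]/KH = 5.67×10^-6 / 4.571×10^-2 = 1.24×10^-4 atm = 124 μatm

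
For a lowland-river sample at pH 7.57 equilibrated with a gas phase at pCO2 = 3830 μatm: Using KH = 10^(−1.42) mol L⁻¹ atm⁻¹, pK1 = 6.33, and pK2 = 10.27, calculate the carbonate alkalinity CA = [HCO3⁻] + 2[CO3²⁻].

CA = 2.54 mmol/L

[CO2*] = KH · pCO2 = 10^(−1.42) × 3830×10^-6 = 1.456×10^-4 mol/L
α₀ = 1/(1 + K1/[H⁺] + K1K2/[H⁺]²) = 1/(1 + 10^+1.24 + 10^-1.46) = 0.05431
DIC = [CO2*]/α₀ = 1.456×10^-4 / 0.05431 = 2.681 mmol/L
CA = (α₁ + 2α₂)·DIC = (0.9438 + 2×0.001883) × 2.681 = 2.54 mmol/L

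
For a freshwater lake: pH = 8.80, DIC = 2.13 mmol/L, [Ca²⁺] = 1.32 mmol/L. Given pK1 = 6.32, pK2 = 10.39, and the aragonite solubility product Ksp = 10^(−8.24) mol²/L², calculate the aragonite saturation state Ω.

α₂ = 1 / (1 + [H⁺]/K2 + [H⁺]²/(K1K2)) = 1 / (1 + 10^+1.59 + 10^-0.89)
   = 1 / (1 + 38.905 + 0.12882) = 1/40.033 = 0.02498
[CO3²⁻] = α₂ × DIC = 0.02498 × 2.13 = 0.05321 mmol/L
Ksp = 10^(−8.24) = 5.754×10^-9
Ω = [Ca²⁺][CO3²⁻]/Ksp = (1.32×10^-3)(5.321×10^-5) / 5.754×10^-9 = 12.2

Ω = 12.2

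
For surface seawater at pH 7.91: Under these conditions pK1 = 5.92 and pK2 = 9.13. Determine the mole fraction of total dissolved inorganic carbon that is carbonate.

α₂ = 1 / (1 + [H⁺]/K2 + [H⁺]²/(K1K2)) = 1 / (1 + 10^+1.22 + 10^-0.77)
   = 1 / (1 + 16.596 + 0.16982) = 1/17.766 = 0.05629

α₂ = 0.0563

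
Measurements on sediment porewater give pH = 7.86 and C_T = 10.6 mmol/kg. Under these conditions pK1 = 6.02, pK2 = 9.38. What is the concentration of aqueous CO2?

[CO2*] = 0.147 mmol/kg

α₀ = 1 / (1 + K1/[H⁺] + K1K2/[H⁺]²) = 1 / (1 + 10^+1.84 + 10^+0.32)
   = 1 / (1 + 69.183 + 2.0893) = 1/72.272 = 0.01384
[CO2*] = α₀ × DIC = 0.01384 × 10.6 = 0.147 mmol/kg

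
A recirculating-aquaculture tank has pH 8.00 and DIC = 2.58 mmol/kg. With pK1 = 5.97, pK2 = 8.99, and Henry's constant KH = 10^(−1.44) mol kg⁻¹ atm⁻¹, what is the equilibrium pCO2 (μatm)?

pCO2 = 597 μatm

α₀ = 1 / (1 + K1/[H⁺] + K1K2/[H⁺]²) = 1 / (1 + 10^+2.03 + 10^+1.04)
   = 1 / (1 + 107.15 + 10.965) = 1/119.12 = 0.008395
[CO2*] = α₀ × DIC = 0.008395 × 2.58 = 0.02166 mmol/kg
pCO2 = [CO2*]/KH = 2.166×10^-5 / 3.631×10^-2 = 597 μatm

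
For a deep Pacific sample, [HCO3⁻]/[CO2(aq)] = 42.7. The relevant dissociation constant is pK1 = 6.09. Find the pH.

pH = 7.72

From K1 = [H⁺][HCO3⁻]/[CO2(aq)]:  pH = pK1 + log₁₀([HCO3⁻]/[CO2(aq)])
log₁₀(42.7) = +1.630
pH = 6.09 + (+1.630) = 7.72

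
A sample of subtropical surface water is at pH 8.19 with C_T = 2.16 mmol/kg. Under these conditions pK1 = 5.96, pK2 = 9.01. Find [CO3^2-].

α₂ = 1 / (1 + [H⁺]/K2 + [H⁺]²/(K1K2)) = 1 / (1 + 10^+0.82 + 10^-1.41)
   = 1 / (1 + 6.6069 + 0.038905) = 1/7.6458 = 0.1308
[CO3²⁻] = α₂ × DIC = 0.1308 × 2.16 = 0.283 mmol/kg

[CO3²⁻] = 0.283 mmol/kg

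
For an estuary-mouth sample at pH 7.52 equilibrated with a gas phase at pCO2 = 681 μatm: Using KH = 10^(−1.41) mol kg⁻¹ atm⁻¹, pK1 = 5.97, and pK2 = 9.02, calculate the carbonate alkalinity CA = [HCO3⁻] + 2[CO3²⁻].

[CO2*] = KH · pCO2 = 10^(−1.41) × 681×10^-6 = 2.649×10^-5 mol/kg
α₀ = 1/(1 + K1/[H⁺] + K1K2/[H⁺]²) = 1/(1 + 10^+1.55 + 10^+0.05) = 0.02659
DIC = [CO2*]/α₀ = 2.649×10^-5 / 0.02659 = 0.9963 mmol/kg
CA = (α₁ + 2α₂)·DIC = (0.9436 + 2×0.02984) × 0.9963 = 0.999 mmol/kg

CA = 0.999 mmol/kg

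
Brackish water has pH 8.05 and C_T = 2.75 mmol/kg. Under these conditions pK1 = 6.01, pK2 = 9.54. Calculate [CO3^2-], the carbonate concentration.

[CO3²⁻] = 0.0854 mmol/kg

α₂ = 1 / (1 + [H⁺]/K2 + [H⁺]²/(K1K2)) = 1 / (1 + 10^+1.49 + 10^-0.55)
   = 1 / (1 + 30.903 + 0.28184) = 1/32.185 = 0.03107
[CO3²⁻] = α₂ × DIC = 0.03107 × 2.75 = 0.0854 mmol/kg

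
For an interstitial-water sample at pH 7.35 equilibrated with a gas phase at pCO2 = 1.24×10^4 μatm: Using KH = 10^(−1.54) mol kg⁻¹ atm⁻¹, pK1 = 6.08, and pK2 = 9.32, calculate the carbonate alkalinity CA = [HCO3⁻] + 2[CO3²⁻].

[CO2*] = KH · pCO2 = 10^(−1.54) × 1.24×10^4×10^-6 = 3.576×10^-4 mol/kg
α₀ = 1/(1 + K1/[H⁺] + K1K2/[H⁺]²) = 1/(1 + 10^+1.27 + 10^-0.70) = 0.05045
DIC = [CO2*]/α₀ = 3.576×10^-4 / 0.05045 = 7.088 mmol/kg
CA = (α₁ + 2α₂)·DIC = (0.9395 + 2×0.01007) × 7.088 = 6.80 mmol/kg

CA = 6.80 mmol/kg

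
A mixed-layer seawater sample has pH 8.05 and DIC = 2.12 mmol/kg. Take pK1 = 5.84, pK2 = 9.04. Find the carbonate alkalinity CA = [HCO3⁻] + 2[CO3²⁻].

CA = 2.30 mmol/kg

CA = [HCO3⁻] + 2[CO3²⁻] = (α₁ + 2α₂)·DIC
At pH 8.05: [H⁺]/K1 = 10^-2.21 = 0.0061660, K2/[H⁺] = 10^-0.99 = 0.10233
α₁ = 1/(1 + 0.0061660 + 0.10233) = 1/1.1085 = 0.9021; α₂ = α₁·K2/[H⁺] = 0.09231
α₁ + 2α₂ = 1.0868
CA = 1.0868 × 2.12 = 2.30 mmol/kg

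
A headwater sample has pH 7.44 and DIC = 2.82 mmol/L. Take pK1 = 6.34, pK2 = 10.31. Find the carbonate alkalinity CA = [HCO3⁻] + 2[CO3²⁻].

CA = [HCO3⁻] + 2[CO3²⁻] = (α₁ + 2α₂)·DIC
At pH 7.44: [H⁺]/K1 = 10^-1.10 = 0.079433, K2/[H⁺] = 10^-2.87 = 0.0013490
α₁ = 1/(1 + 0.079433 + 0.0013490) = 1/1.0808 = 0.9253; α₂ = α₁·K2/[H⁺] = 0.001248
α₁ + 2α₂ = 0.9278
CA = 0.9278 × 2.82 = 2.62 mmol/L

CA = 2.62 mmol/L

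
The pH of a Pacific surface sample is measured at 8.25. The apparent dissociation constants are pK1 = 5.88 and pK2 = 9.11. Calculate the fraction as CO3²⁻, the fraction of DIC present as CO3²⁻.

α₂ = 0.121

α₂ = 1 / (1 + [H⁺]/K2 + [H⁺]²/(K1K2)) = 1 / (1 + 10^+0.86 + 10^-1.51)
   = 1 / (1 + 7.2444 + 0.030903) = 1/8.2753 = 0.1208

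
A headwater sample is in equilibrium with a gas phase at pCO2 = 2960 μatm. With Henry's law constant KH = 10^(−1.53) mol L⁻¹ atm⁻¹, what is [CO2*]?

KH = 10^(−1.53) = 2.951×10^-2 mol L⁻¹ atm⁻¹
[CO2*] = KH · pCO2 = 2.951×10^-2 × 2960×10^-6 atm = 8.74×10^-5 mol/L

[CO2*] = 87.4 μmol/L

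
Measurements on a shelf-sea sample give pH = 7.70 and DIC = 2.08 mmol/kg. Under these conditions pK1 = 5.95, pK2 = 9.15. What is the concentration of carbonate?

α₂ = 1 / (1 + [H⁺]/K2 + [H⁺]²/(K1K2)) = 1 / (1 + 10^+1.45 + 10^-0.30)
   = 1 / (1 + 28.184 + 0.50119) = 1/29.685 = 0.03369
[CO3²⁻] = α₂ × DIC = 0.03369 × 2.08 = 0.0701 mmol/kg

[CO3²⁻] = 0.0701 mmol/kg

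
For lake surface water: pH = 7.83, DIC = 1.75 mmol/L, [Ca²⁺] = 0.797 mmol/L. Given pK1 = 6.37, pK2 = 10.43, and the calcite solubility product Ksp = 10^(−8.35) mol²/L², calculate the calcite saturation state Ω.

Ω = 0.756

α₂ = 1 / (1 + [H⁺]/K2 + [H⁺]²/(K1K2)) = 1 / (1 + 10^+2.60 + 10^+1.14)
   = 1 / (1 + 398.11 + 13.804) = 1/412.91 = 0.002422
[CO3²⁻] = α₂ × DIC = 0.002422 × 1.75 = 0.004238 mmol/L = 4.238 μmol/L
Ksp = 10^(−8.35) = 4.467×10^-9
Ω = [Ca²⁺][CO3²⁻]/Ksp = (0.797×10^-3)(4.238×10^-6) / 4.467×10^-9 = 0.756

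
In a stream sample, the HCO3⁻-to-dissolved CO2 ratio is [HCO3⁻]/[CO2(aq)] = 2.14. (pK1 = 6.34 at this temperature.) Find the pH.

pH = 6.67

From K1 = [H⁺][HCO3⁻]/[CO2(aq)]:  pH = pK1 + log₁₀([HCO3⁻]/[CO2(aq)])
log₁₀(2.14) = +0.330
pH = 6.34 + (+0.330) = 6.67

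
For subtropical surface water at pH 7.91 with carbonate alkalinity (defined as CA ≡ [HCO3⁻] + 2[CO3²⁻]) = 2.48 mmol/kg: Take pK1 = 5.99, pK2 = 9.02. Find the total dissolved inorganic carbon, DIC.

DIC = 2.34 mmol/kg

CA = [HCO3⁻] + 2[CO3²⁻] = (α₁ + 2α₂)·DIC
At pH 7.91: [H⁺]/K1 = 10^-1.92 = 0.012023, K2/[H⁺] = 10^-1.11 = 0.077625
α₁ = 1/(1 + 0.012023 + 0.077625) = 1/1.0896 = 0.9177; α₂ = α₁·K2/[H⁺] = 0.07124
α₁ + 2α₂ = 1.0602
DIC = CA / (α₁ + 2α₂) = 2.48 / 1.0602 = 2.34 mmol/kg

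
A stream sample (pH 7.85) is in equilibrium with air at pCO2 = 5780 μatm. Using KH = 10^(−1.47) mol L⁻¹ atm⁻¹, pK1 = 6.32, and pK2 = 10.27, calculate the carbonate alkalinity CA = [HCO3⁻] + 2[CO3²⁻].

[CO2*] = KH · pCO2 = 10^(−1.47) × 5780×10^-6 = 1.959×10^-4 mol/L
α₀ = 1/(1 + K1/[H⁺] + K1K2/[H⁺]²) = 1/(1 + 10^+1.53 + 10^-0.89) = 0.02856
DIC = [CO2*]/α₀ = 1.959×10^-4 / 0.02856 = 6.857 mmol/L
CA = (α₁ + 2α₂)·DIC = (0.9678 + 2×0.003679) × 6.857 = 6.69 mmol/L

CA = 6.69 mmol/L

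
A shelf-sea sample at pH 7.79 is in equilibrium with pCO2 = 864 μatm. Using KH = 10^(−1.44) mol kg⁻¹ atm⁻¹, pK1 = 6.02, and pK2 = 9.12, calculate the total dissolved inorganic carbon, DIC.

[CO2*] = KH · pCO2 = 10^(−1.44) × 864×10^-6 = 3.137×10^-5 mol/kg
α₀ = 1/(1 + K1/[H⁺] + K1K2/[H⁺]²) = 1/(1 + 10^+1.77 + 10^+0.44) = 0.01596
DIC = [CO2*]/α₀ = 3.137×10^-5 / 0.01596 = 1.96 mmol/kg

DIC = 1.96 mmol/kg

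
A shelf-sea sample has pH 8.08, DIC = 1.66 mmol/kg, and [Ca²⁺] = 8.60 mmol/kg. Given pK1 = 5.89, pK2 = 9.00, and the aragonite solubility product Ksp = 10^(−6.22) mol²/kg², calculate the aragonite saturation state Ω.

α₂ = 1 / (1 + [H⁺]/K2 + [H⁺]²/(K1K2)) = 1 / (1 + 10^+0.92 + 10^-1.27)
   = 1 / (1 + 8.3176 + 0.053703) = 1/9.3713 = 0.1067
[CO3²⁻] = α₂ × DIC = 0.1067 × 1.66 = 0.1771 mmol/kg
Ksp = 10^(−6.22) = 6.026×10^-7
Ω = [Ca²⁺][CO3²⁻]/Ksp = (8.60×10^-3)(1.771×10^-4) / 6.026×10^-7 = 2.53

Ω = 2.53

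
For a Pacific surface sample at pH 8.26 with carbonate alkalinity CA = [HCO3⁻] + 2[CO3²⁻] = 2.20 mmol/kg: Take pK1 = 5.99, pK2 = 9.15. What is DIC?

DIC = 1.98 mmol/kg

CA = [HCO3⁻] + 2[CO3²⁻] = (α₁ + 2α₂)·DIC
At pH 8.26: [H⁺]/K1 = 10^-2.27 = 0.0053703, K2/[H⁺] = 10^-0.89 = 0.12882
α₁ = 1/(1 + 0.0053703 + 0.12882) = 1/1.1342 = 0.8817; α₂ = α₁·K2/[H⁺] = 0.1136
α₁ + 2α₂ = 1.1088
DIC = CA / (α₁ + 2α₂) = 2.20 / 1.1088 = 1.98 mmol/kg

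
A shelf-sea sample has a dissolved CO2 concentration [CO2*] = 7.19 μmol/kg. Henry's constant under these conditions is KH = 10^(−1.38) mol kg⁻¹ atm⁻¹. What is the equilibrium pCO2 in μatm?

pCO2 = 172 μatm

KH = 10^(−1.38) = 4.169×10^-2 mol kg⁻¹ atm⁻¹
pCO2 = [CO2*]/KH = 7.19×10^-6 / 4.169×10^-2 = 1.72×10^-4 atm = 172 μatm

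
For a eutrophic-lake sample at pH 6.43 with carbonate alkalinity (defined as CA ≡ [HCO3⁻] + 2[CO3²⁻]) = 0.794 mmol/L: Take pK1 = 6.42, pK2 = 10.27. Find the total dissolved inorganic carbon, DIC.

CA = [HCO3⁻] + 2[CO3²⁻] = (α₁ + 2α₂)·DIC
At pH 6.43: [H⁺]/K1 = 10^-0.01 = 0.97724, K2/[H⁺] = 10^-3.84 = 0.00014454
α₁ = 1/(1 + 0.97724 + 0.00014454) = 1/1.9774 = 0.5057; α₂ = α₁·K2/[H⁺] = 7.310×10^-5
α₁ + 2α₂ = 0.5059
DIC = CA / (α₁ + 2α₂) = 0.794 / 0.5059 = 1.57 mmol/L

DIC = 1.57 mmol/L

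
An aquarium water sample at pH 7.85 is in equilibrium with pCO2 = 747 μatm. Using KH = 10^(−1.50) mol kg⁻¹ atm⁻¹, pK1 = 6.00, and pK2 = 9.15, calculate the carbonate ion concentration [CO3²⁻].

[CO2*] = KH · pCO2 = 10^(−1.50) × 747×10^-6 = 2.362×10^-5 mol/kg
α₀ = 1/(1 + K1/[H⁺] + K1K2/[H⁺]²) = 1/(1 + 10^+1.85 + 10^+0.55) = 0.01327
DIC = [CO2*]/α₀ = 2.362×10^-5 / 0.01327 = 1.780 mmol/kg
[CO3²⁻] = α₂·DIC; α₂ = 0.04709, so [CO3²⁻] = 0.04709 × 1.780 = 0.0838 mmol/kg

[CO3²⁻] = 0.0838 mmol/kg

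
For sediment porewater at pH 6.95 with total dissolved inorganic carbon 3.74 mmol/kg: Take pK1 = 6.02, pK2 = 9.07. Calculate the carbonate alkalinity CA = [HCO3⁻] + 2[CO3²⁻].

CA = [HCO3⁻] + 2[CO3²⁻] = (α₁ + 2α₂)·DIC
At pH 6.95: [H⁺]/K1 = 10^-0.93 = 0.11749, K2/[H⁺] = 10^-2.12 = 0.0075858
α₁ = 1/(1 + 0.11749 + 0.0075858) = 1/1.1251 = 0.8888; α₂ = α₁·K2/[H⁺] = 0.006742
α₁ + 2α₂ = 0.9023
CA = 0.9023 × 3.74 = 3.37 mmol/kg

CA = 3.37 mmol/kg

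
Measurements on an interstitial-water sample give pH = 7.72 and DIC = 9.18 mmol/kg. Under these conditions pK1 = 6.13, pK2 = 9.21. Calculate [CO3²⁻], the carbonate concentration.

[CO3²⁻] = 0.281 mmol/kg

α₂ = 1 / (1 + [H⁺]/K2 + [H⁺]²/(K1K2)) = 1 / (1 + 10^+1.49 + 10^-0.10)
   = 1 / (1 + 30.903 + 0.79433) = 1/32.697 = 0.03058
[CO3²⁻] = α₂ × DIC = 0.03058 × 9.18 = 0.281 mmol/kg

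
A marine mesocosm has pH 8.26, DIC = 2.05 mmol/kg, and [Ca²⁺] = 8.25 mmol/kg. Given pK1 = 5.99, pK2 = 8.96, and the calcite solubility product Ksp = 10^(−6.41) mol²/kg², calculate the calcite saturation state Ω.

α₂ = 1 / (1 + [H⁺]/K2 + [H⁺]²/(K1K2)) = 1 / (1 + 10^+0.70 + 10^-1.57)
   = 1 / (1 + 5.0119 + 0.026915) = 1/6.0388 = 0.1656
[CO3²⁻] = α₂ × DIC = 0.1656 × 2.05 = 0.3395 mmol/kg
Ksp = 10^(−6.41) = 3.890×10^-7
Ω = [Ca²⁺][CO3²⁻]/Ksp = (8.25×10^-3)(3.395×10^-4) / 3.890×10^-7 = 7.20

Ω = 7.20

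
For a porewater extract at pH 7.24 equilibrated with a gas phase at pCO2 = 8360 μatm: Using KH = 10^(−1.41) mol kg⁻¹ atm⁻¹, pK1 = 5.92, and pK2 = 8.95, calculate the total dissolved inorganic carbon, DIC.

[CO2*] = KH · pCO2 = 10^(−1.41) × 8360×10^-6 = 3.252×10^-4 mol/kg
α₀ = 1/(1 + K1/[H⁺] + K1K2/[H⁺]²) = 1/(1 + 10^+1.32 + 10^-0.39) = 0.04484
DIC = [CO2*]/α₀ = 3.252×10^-4 / 0.04484 = 7.25 mmol/kg

DIC = 7.25 mmol/kg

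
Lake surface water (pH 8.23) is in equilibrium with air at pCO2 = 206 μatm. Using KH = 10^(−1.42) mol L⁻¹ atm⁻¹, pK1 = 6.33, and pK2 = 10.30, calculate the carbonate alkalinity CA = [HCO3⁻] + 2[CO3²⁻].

CA = 0.633 mmol/L

[CO2*] = KH · pCO2 = 10^(−1.42) × 206×10^-6 = 7.832×10^-6 mol/L
α₀ = 1/(1 + K1/[H⁺] + K1K2/[H⁺]²) = 1/(1 + 10^+1.90 + 10^-0.17) = 0.01233
DIC = [CO2*]/α₀ = 7.832×10^-6 / 0.01233 = 0.6352 mmol/L
CA = (α₁ + 2α₂)·DIC = (0.9793 + 2×0.008335) × 0.6352 = 0.633 mmol/L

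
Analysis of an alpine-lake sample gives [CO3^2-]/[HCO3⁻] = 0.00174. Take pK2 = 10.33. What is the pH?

pH = 7.57

From K2 = [H⁺][CO3^2-]/[HCO3⁻]:  pH = pK2 + log₁₀([CO3^2-]/[HCO3⁻])
log₁₀(0.00174) = -2.759
pH = 10.33 + (-2.759) = 7.57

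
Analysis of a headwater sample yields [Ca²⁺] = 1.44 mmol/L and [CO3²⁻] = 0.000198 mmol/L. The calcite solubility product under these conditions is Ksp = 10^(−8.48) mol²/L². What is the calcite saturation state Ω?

Ksp = 10^(−8.48) = 3.311×10^-9
Ω = [Ca²⁺][CO3²⁻]/Ksp = (1.44×10^-3)(0.000198×10^-3) / 3.311×10^-9 = 0.0861

Ω = 0.0861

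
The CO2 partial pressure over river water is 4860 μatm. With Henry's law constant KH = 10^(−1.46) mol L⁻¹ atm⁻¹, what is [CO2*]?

KH = 10^(−1.46) = 3.467×10^-2 mol L⁻¹ atm⁻¹
[CO2*] = KH · pCO2 = 3.467×10^-2 × 4860×10^-6 atm = 1.69×10^-4 mol/L

[CO2*] = 169 μmol/L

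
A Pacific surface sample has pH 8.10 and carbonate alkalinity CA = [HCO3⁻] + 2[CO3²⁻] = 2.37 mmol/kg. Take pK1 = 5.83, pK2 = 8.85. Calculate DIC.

CA = [HCO3⁻] + 2[CO3²⁻] = (α₁ + 2α₂)·DIC
At pH 8.10: [H⁺]/K1 = 10^-2.27 = 0.0053703, K2/[H⁺] = 10^-0.75 = 0.17783
α₁ = 1/(1 + 0.0053703 + 0.17783) = 1/1.1832 = 0.8452; α₂ = α₁·K2/[H⁺] = 0.1503
α₁ + 2α₂ = 1.1458
DIC = CA / (α₁ + 2α₂) = 2.37 / 1.1458 = 2.07 mmol/kg

DIC = 2.07 mmol/kg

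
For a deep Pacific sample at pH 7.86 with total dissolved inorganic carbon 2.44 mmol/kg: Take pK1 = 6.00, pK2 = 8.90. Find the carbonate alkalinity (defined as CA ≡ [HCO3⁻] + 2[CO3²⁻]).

CA = [HCO3⁻] + 2[CO3²⁻] = (α₁ + 2α₂)·DIC
At pH 7.86: [H⁺]/K1 = 10^-1.86 = 0.013804, K2/[H⁺] = 10^-1.04 = 0.091201
α₁ = 1/(1 + 0.013804 + 0.091201) = 1/1.1050 = 0.9050; α₂ = α₁·K2/[H⁺] = 0.08253
α₁ + 2α₂ = 1.0700
CA = 1.0700 × 2.44 = 2.61 mmol/kg

CA = 2.61 mmol/kg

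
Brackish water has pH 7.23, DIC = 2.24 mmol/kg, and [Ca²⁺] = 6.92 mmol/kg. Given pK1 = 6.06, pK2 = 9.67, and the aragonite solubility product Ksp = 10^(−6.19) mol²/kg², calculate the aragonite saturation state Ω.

α₂ = 1 / (1 + [H⁺]/K2 + [H⁺]²/(K1K2)) = 1 / (1 + 10^+2.44 + 10^+1.27)
   = 1 / (1 + 275.42 + 18.621) = 1/295.04 = 0.003389
[CO3²⁻] = α₂ × DIC = 0.003389 × 2.24 = 0.007592 mmol/kg = 7.592 μmol/kg
Ksp = 10^(−6.19) = 6.457×10^-7
Ω = [Ca²⁺][CO3²⁻]/Ksp = (6.92×10^-3)(7.592×10^-6) / 6.457×10^-7 = 0.0814

Ω = 0.0814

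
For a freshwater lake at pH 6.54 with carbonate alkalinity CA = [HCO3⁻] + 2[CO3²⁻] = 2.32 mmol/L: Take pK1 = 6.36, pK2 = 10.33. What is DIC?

DIC = 3.85 mmol/L

CA = [HCO3⁻] + 2[CO3²⁻] = (α₁ + 2α₂)·DIC
At pH 6.54: [H⁺]/K1 = 10^-0.18 = 0.66069, K2/[H⁺] = 10^-3.79 = 0.00016218
α₁ = 1/(1 + 0.66069 + 0.00016218) = 1/1.6609 = 0.6021; α₂ = α₁·K2/[H⁺] = 9.765×10^-5
α₁ + 2α₂ = 0.6023
DIC = CA / (α₁ + 2α₂) = 2.32 / 0.6023 = 3.85 mmol/L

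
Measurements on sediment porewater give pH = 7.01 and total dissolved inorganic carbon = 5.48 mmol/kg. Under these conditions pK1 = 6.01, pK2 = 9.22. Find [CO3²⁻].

[CO3²⁻] = 0.0305 mmol/kg

α₂ = 1 / (1 + [H⁺]/K2 + [H⁺]²/(K1K2)) = 1 / (1 + 10^+2.21 + 10^+1.21)
   = 1 / (1 + 162.18 + 16.218) = 1/179.40 = 0.005574
[CO3²⁻] = α₂ × DIC = 0.005574 × 5.48 = 0.0305 mmol/kg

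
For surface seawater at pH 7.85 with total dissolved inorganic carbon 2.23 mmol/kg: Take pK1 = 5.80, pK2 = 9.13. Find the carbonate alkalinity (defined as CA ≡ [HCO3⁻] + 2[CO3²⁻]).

CA = 2.32 mmol/kg

CA = [HCO3⁻] + 2[CO3²⁻] = (α₁ + 2α₂)·DIC
At pH 7.85: [H⁺]/K1 = 10^-2.05 = 0.0089125, K2/[H⁺] = 10^-1.28 = 0.052481
α₁ = 1/(1 + 0.0089125 + 0.052481) = 1/1.0614 = 0.9422; α₂ = α₁·K2/[H⁺] = 0.04945
α₁ + 2α₂ = 1.0410
CA = 1.0410 × 2.23 = 2.32 mmol/kg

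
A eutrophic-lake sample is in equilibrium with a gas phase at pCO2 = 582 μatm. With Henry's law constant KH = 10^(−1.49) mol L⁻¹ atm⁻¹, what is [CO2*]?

KH = 10^(−1.49) = 3.236×10^-2 mol L⁻¹ atm⁻¹
[CO2*] = KH · pCO2 = 3.236×10^-2 × 582×10^-6 atm = 1.88×10^-5 mol/L

[CO2*] = 18.8 μmol/L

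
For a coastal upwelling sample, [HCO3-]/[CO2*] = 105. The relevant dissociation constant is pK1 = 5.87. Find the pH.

pH = 7.89

From K1 = [H⁺][HCO3-]/[CO2*]:  pH = pK1 + log₁₀([HCO3-]/[CO2*])
log₁₀(105) = +2.021
pH = 5.87 + (+2.021) = 7.89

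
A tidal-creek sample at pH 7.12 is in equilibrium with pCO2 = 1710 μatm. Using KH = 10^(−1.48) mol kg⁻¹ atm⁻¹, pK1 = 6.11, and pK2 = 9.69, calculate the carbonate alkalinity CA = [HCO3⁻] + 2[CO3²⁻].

CA = 0.583 mmol/kg

[CO2*] = KH · pCO2 = 10^(−1.48) × 1710×10^-6 = 5.662×10^-5 mol/kg
α₀ = 1/(1 + K1/[H⁺] + K1K2/[H⁺]²) = 1/(1 + 10^+1.01 + 10^-1.56) = 0.08881
DIC = [CO2*]/α₀ = 5.662×10^-5 / 0.08881 = 0.6376 mmol/kg
CA = (α₁ + 2α₂)·DIC = (0.9087 + 2×0.002446) × 0.6376 = 0.583 mmol/kg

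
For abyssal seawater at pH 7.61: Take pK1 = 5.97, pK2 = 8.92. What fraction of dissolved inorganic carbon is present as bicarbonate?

α₁ = 1 / (1 + [H⁺]/K1 + K2/[H⁺]) = 1 / (1 + 10^-1.64 + 10^-1.31)
   = 1 / (1 + 0.022909 + 0.048978) = 1/1.0719 = 0.9329

α₁ = 0.933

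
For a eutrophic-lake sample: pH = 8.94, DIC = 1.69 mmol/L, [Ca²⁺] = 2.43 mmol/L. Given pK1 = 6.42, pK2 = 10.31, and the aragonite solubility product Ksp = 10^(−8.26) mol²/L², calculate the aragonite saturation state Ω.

Ω = 30.5

α₂ = 1 / (1 + [H⁺]/K2 + [H⁺]²/(K1K2)) = 1 / (1 + 10^+1.37 + 10^-1.15)
   = 1 / (1 + 23.442 + 0.070795) = 1/24.513 = 0.04079
[CO3²⁻] = α₂ × DIC = 0.04079 × 1.69 = 0.06894 mmol/L
Ksp = 10^(−8.26) = 5.495×10^-9
Ω = [Ca²⁺][CO3²⁻]/Ksp = (2.43×10^-3)(6.894×10^-5) / 5.495×10^-9 = 30.5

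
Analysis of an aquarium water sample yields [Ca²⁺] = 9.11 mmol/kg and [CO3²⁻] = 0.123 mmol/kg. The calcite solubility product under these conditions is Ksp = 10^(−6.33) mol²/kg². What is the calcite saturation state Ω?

Ω = 2.40

Ksp = 10^(−6.33) = 4.677×10^-7
Ω = [Ca²⁺][CO3²⁻]/Ksp = (9.11×10^-3)(0.123×10^-3) / 4.677×10^-7 = 2.40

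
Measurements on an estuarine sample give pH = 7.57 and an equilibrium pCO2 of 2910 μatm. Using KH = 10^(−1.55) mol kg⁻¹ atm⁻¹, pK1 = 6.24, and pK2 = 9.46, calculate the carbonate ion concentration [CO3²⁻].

[CO2*] = KH · pCO2 = 10^(−1.55) × 2910×10^-6 = 8.201×10^-5 mol/kg
α₀ = 1/(1 + K1/[H⁺] + K1K2/[H⁺]²) = 1/(1 + 10^+1.33 + 10^-0.56) = 0.04414
DIC = [CO2*]/α₀ = 8.201×10^-5 / 0.04414 = 1.858 mmol/kg
[CO3²⁻] = α₂·DIC; α₂ = 0.01216, so [CO3²⁻] = 0.01216 × 1.858 = 0.0226 mmol/kg

[CO3²⁻] = 0.0226 mmol/kg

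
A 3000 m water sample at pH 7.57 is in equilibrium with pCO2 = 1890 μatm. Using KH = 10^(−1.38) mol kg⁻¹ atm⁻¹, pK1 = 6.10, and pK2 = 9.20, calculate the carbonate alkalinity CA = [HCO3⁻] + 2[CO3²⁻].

CA = 2.43 mmol/kg

[CO2*] = KH · pCO2 = 10^(−1.38) × 1890×10^-6 = 7.879×10^-5 mol/kg
α₀ = 1/(1 + K1/[H⁺] + K1K2/[H⁺]²) = 1/(1 + 10^+1.47 + 10^-0.16) = 0.03205
DIC = [CO2*]/α₀ = 7.879×10^-5 / 0.03205 = 2.459 mmol/kg
CA = (α₁ + 2α₂)·DIC = (0.9458 + 2×0.02217) × 2.459 = 2.43 mmol/kg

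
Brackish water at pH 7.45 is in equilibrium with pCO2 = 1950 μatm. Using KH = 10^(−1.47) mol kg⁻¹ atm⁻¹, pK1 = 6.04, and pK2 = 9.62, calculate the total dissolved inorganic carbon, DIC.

DIC = 1.78 mmol/kg

[CO2*] = KH · pCO2 = 10^(−1.47) × 1950×10^-6 = 6.607×10^-5 mol/kg
α₀ = 1/(1 + K1/[H⁺] + K1K2/[H⁺]²) = 1/(1 + 10^+1.41 + 10^-0.76) = 0.03721
DIC = [CO2*]/α₀ = 6.607×10^-5 / 0.03721 = 1.78 mmol/kg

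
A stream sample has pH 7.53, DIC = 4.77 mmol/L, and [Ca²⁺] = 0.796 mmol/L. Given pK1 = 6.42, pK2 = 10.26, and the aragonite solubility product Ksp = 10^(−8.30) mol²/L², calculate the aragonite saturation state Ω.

α₂ = 1 / (1 + [H⁺]/K2 + [H⁺]²/(K1K2)) = 1 / (1 + 10^+2.73 + 10^+1.62)
   = 1 / (1 + 537.03 + 41.687) = 1/579.72 = 0.001725
[CO3²⁻] = α₂ × DIC = 0.001725 × 4.77 = 0.008228 mmol/L = 8.228 μmol/L
Ksp = 10^(−8.30) = 5.012×10^-9
Ω = [Ca²⁺][CO3²⁻]/Ksp = (0.796×10^-3)(8.228×10^-6) / 5.012×10^-9 = 1.31

Ω = 1.31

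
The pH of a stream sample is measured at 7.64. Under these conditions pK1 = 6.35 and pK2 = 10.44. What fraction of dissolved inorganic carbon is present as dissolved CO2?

α₀ = 0.0487

α₀ = 1 / (1 + K1/[H⁺] + K1K2/[H⁺]²) = 1 / (1 + 10^+1.29 + 10^-1.51)
   = 1 / (1 + 19.498 + 0.030903) = 1/20.529 = 0.04871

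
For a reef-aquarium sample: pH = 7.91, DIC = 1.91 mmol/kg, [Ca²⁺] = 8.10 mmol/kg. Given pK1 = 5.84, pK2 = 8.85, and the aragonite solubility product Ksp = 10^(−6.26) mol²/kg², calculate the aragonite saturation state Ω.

α₂ = 1 / (1 + [H⁺]/K2 + [H⁺]²/(K1K2)) = 1 / (1 + 10^+0.94 + 10^-1.13)
   = 1 / (1 + 8.7096 + 0.074131) = 1/9.7838 = 0.1022
[CO3²⁻] = α₂ × DIC = 0.1022 × 1.91 = 0.1952 mmol/kg
Ksp = 10^(−6.26) = 5.495×10^-7
Ω = [Ca²⁺][CO3²⁻]/Ksp = (8.10×10^-3)(1.952×10^-4) / 5.495×10^-7 = 2.88

Ω = 2.88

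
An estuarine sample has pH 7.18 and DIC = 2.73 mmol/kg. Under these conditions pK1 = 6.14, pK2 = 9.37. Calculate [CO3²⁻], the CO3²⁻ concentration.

α₂ = 1 / (1 + [H⁺]/K2 + [H⁺]²/(K1K2)) = 1 / (1 + 10^+2.19 + 10^+1.15)
   = 1 / (1 + 154.88 + 14.125) = 1/170.01 = 0.005882
[CO3²⁻] = α₂ × DIC = 0.005882 × 2.73 = 0.0161 mmol/kg = 16.1 μmol/kg

[CO3²⁻] = 16.1 μmol/kg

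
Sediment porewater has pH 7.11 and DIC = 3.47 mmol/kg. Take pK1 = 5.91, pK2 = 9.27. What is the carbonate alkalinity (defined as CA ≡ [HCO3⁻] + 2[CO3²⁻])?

CA = 3.29 mmol/kg

CA = [HCO3⁻] + 2[CO3²⁻] = (α₁ + 2α₂)·DIC
At pH 7.11: [H⁺]/K1 = 10^-1.20 = 0.063096, K2/[H⁺] = 10^-2.16 = 0.0069183
α₁ = 1/(1 + 0.063096 + 0.0069183) = 1/1.0700 = 0.9346; α₂ = α₁·K2/[H⁺] = 0.006466
α₁ + 2α₂ = 0.9475
CA = 0.9475 × 3.47 = 3.29 mmol/kg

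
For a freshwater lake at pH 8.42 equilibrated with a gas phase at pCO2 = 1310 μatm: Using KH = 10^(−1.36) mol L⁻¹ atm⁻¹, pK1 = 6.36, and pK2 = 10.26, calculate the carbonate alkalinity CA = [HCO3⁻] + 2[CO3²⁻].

[CO2*] = KH · pCO2 = 10^(−1.36) × 1310×10^-6 = 5.718×10^-5 mol/L
α₀ = 1/(1 + K1/[H⁺] + K1K2/[H⁺]²) = 1/(1 + 10^+2.06 + 10^+0.22) = 0.008512
DIC = [CO2*]/α₀ = 5.718×10^-5 / 0.008512 = 6.718 mmol/L
CA = (α₁ + 2α₂)·DIC = (0.9774 + 2×0.01413) × 6.718 = 6.76 mmol/L

CA = 6.76 mmol/L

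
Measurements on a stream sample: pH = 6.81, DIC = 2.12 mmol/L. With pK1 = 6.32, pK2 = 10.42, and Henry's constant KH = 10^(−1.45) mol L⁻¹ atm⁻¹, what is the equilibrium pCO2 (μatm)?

α₀ = 1 / (1 + K1/[H⁺] + K1K2/[H⁺]²) = 1 / (1 + 10^+0.49 + 10^-3.12)
   = 1 / (1 + 3.0903 + 0.00075858) = 1/4.0911 = 0.2444
[CO2*] = α₀ × DIC = 0.2444 × 2.12 = 0.5182 mmol/L
pCO2 = [CO2*]/KH = 5.182×10^-4 / 3.548×10^-2 = 1.46×10^4 μatm

pCO2 = 1.46×10^4 μatm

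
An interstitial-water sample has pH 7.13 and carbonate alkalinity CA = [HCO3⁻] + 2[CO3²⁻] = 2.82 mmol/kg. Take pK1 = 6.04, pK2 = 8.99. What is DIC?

DIC = 3.01 mmol/kg

CA = [HCO3⁻] + 2[CO3²⁻] = (α₁ + 2α₂)·DIC
At pH 7.13: [H⁺]/K1 = 10^-1.09 = 0.081283, K2/[H⁺] = 10^-1.86 = 0.013804
α₁ = 1/(1 + 0.081283 + 0.013804) = 1/1.0951 = 0.9132; α₂ = α₁·K2/[H⁺] = 0.01261
α₁ + 2α₂ = 0.9384
DIC = CA / (α₁ + 2α₂) = 2.82 / 0.9384 = 3.01 mmol/kg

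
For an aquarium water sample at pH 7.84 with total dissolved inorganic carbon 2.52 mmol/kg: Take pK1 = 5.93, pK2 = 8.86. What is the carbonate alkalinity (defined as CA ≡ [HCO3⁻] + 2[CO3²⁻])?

CA = 2.71 mmol/kg

CA = [HCO3⁻] + 2[CO3²⁻] = (α₁ + 2α₂)·DIC
At pH 7.84: [H⁺]/K1 = 10^-1.91 = 0.012303, K2/[H⁺] = 10^-1.02 = 0.095499
α₁ = 1/(1 + 0.012303 + 0.095499) = 1/1.1078 = 0.9027; α₂ = α₁·K2/[H⁺] = 0.08621
α₁ + 2α₂ = 1.0751
CA = 1.0751 × 2.52 = 2.71 mmol/kg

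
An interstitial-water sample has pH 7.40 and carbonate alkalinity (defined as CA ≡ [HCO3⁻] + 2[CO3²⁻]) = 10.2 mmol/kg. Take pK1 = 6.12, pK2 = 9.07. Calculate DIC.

CA = [HCO3⁻] + 2[CO3²⁻] = (α₁ + 2α₂)·DIC
At pH 7.40: [H⁺]/K1 = 10^-1.28 = 0.052481, K2/[H⁺] = 10^-1.67 = 0.021380
α₁ = 1/(1 + 0.052481 + 0.021380) = 1/1.0739 = 0.9312; α₂ = α₁·K2/[H⁺] = 0.01991
α₁ + 2α₂ = 0.9710
DIC = CA / (α₁ + 2α₂) = 10.2 / 0.9710 = 10.5 mmol/kg

DIC = 10.5 mmol/kg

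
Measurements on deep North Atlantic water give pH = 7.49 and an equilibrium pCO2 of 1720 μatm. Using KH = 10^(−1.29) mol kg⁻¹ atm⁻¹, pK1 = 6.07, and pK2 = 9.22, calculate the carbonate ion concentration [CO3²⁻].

[CO2*] = KH · pCO2 = 10^(−1.29) × 1720×10^-6 = 8.821×10^-5 mol/kg
α₀ = 1/(1 + K1/[H⁺] + K1K2/[H⁺]²) = 1/(1 + 10^+1.42 + 10^-0.31) = 0.03598
DIC = [CO2*]/α₀ = 8.821×10^-5 / 0.03598 = 2.452 mmol/kg
[CO3²⁻] = α₂·DIC; α₂ = 0.01762, so [CO3²⁻] = 0.01762 × 2.452 = 0.0432 mmol/kg

[CO3²⁻] = 0.0432 mmol/kg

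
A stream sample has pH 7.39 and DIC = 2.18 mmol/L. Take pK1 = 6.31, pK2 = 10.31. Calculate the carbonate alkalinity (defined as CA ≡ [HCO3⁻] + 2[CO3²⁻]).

CA = 2.02 mmol/L

CA = [HCO3⁻] + 2[CO3²⁻] = (α₁ + 2α₂)·DIC
At pH 7.39: [H⁺]/K1 = 10^-1.08 = 0.083176, K2/[H⁺] = 10^-2.92 = 0.0012023
α₁ = 1/(1 + 0.083176 + 0.0012023) = 1/1.0844 = 0.9222; α₂ = α₁·K2/[H⁺] = 0.001109
α₁ + 2α₂ = 0.9244
CA = 0.9244 × 2.18 = 2.02 mmol/L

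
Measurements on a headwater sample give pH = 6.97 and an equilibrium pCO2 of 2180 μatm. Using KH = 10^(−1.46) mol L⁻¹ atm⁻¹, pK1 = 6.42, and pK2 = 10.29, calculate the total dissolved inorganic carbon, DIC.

[CO2*] = KH · pCO2 = 10^(−1.46) × 2180×10^-6 = 7.559×10^-5 mol/L
α₀ = 1/(1 + K1/[H⁺] + K1K2/[H⁺]²) = 1/(1 + 10^+0.55 + 10^-2.77) = 0.2198
DIC = [CO2*]/α₀ = 7.559×10^-5 / 0.2198 = 0.344 mmol/L

DIC = 0.344 mmol/L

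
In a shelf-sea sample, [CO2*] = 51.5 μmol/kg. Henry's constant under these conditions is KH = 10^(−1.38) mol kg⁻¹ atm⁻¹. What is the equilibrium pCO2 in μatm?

pCO2 = 1240 μatm

KH = 10^(−1.38) = 4.169×10^-2 mol kg⁻¹ atm⁻¹
pCO2 = [CO2*]/KH = 51.5×10^-6 / 4.169×10^-2 = 1.24×10^-3 atm = 1240 μatm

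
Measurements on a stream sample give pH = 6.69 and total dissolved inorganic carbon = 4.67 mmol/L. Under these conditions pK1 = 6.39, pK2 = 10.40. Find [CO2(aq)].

[CO2*] = 1.56 mmol/L

α₀ = 1 / (1 + K1/[H⁺] + K1K2/[H⁺]²) = 1 / (1 + 10^+0.30 + 10^-3.41)
   = 1 / (1 + 1.9953 + 0.00038905) = 1/2.9957 = 0.3338
[CO2*] = α₀ × DIC = 0.3338 × 4.67 = 1.56 mmol/L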